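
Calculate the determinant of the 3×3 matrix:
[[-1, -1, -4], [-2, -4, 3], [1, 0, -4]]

Expansion along first row:
det = -1·det([[-4,3],[0,-4]]) - -1·det([[-2,3],[1,-4]]) + -4·det([[-2,-4],[1,0]])
    = -1·(-4·-4 - 3·0) - -1·(-2·-4 - 3·1) + -4·(-2·0 - -4·1)
    = -1·16 - -1·5 + -4·4
    = -16 + 5 + -16 = -27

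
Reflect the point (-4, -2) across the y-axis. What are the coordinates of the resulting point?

Reflection across y-axis: (-4, -2) → (4, -2)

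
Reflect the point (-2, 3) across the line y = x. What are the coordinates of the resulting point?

Reflection across line y = x: (-2, 3) → (3, -2)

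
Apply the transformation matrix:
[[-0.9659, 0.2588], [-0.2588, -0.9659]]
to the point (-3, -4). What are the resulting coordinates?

Matrix multiplication:
[[-0.9659, 0.2588], [-0.2588, -0.9659]] × [-3, -4]ᵀ
= [(-0.9659)(-3) + (0.2588)(-4), (-0.2588)(-3) + (-0.9659)(-4)]ᵀ
= [1.8625, 4.6400]ᵀ
Result: (1.8625, 4.6400)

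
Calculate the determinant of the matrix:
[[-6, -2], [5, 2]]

For a 2×2 matrix [[a, b], [c, d]], det = ad - bc
det = (-6)(2) - (-2)(5) = -12 - -10 = -2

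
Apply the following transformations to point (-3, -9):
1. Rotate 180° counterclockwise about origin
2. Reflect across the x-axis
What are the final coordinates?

Step 1: Rotate 180° → (3, 9)
Step 2: Reflect across x-axis → (3, -9)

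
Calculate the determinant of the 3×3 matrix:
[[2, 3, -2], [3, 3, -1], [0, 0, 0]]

Expansion along first row:
det = 2·det([[3,-1],[0,0]]) - 3·det([[3,-1],[0,0]]) + -2·det([[3,3],[0,0]])
    = 2·(3·0 - -1·0) - 3·(3·0 - -1·0) + -2·(3·0 - 3·0)
    = 2·0 - 3·0 + -2·0
    = 0 + 0 + 0 = 0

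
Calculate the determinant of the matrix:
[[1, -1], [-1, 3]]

For a 2×2 matrix [[a, b], [c, d]], det = ad - bc
det = (1)(3) - (-1)(-1) = 3 - 1 = 2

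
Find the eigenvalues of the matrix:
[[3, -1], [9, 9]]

Characteristic equation: det(A - λI) = 0
λ² - (trace)λ + (det) = 0
trace = 3 + 9 = 12, det = (3)(9) - (-1)(9) = 36
λ² - (12)λ + (36) = 0
λ = (12 ± √((12)² - 4·(36))) / 2 = (12 ± √0) / 2
Solving: λ = 6, 6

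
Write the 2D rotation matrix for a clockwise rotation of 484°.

Rotation matrix formula: [[cos θ, -sin θ], [sin θ, cos θ]]
A clockwise rotation by 484° is equivalent to a counterclockwise rotation by -484°.
For θ = -484°:
cos(-484°) = -0.5592
sin(-484°) = -0.8290
Result: [[-0.5592, 0.8290], [-0.8290, -0.5592]]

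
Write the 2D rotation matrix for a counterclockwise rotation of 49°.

Rotation matrix formula: [[cos θ, -sin θ], [sin θ, cos θ]]
For θ = 49°:
cos(49°) = 0.6561
sin(49°) = 0.7547
Result: [[0.6561, -0.7547], [0.7547, 0.6561]]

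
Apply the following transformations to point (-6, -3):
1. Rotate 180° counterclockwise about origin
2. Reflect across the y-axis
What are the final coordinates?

Step 1: Rotate 180° → (6, 3)
Step 2: Reflect across y-axis → (-6, 3)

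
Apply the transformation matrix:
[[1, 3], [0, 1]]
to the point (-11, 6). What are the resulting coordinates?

Matrix multiplication:
[[1, 3], [0, 1]] × [-11, 6]ᵀ
= [(1)(-11) + (3)(6), (0)(-11) + (1)(6)]ᵀ
= [7, 6]ᵀ
Result: (7, 6)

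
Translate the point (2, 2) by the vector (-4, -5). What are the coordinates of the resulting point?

Translation by (-4, -5) (homogeneous matrix [[1, 0, -4], [0, 1, -5], [0, 0, 1]]):
x' = 2 + -4 = -2
y' = 2 + -5 = -3
Result: (-2, -3)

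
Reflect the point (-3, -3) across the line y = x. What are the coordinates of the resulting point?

Reflection across line y = x: (-3, -3) → (-3, -3)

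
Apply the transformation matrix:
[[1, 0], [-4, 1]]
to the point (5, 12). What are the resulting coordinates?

Matrix multiplication:
[[1, 0], [-4, 1]] × [5, 12]ᵀ
= [(1)(5) + (0)(12), (-4)(5) + (1)(12)]ᵀ
= [5, -8]ᵀ
Result: (5, -8)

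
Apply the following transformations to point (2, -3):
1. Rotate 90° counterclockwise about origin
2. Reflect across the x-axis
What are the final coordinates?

Step 1: Rotate 90° → (3, 2)
Step 2: Reflect across x-axis → (3, -2)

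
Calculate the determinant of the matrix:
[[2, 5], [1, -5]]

For a 2×2 matrix [[a, b], [c, d]], det = ad - bc
det = (2)(-5) - (5)(1) = -10 - 5 = -15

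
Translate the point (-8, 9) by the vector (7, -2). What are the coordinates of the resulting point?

Translation by (7, -2) (homogeneous matrix [[1, 0, 7], [0, 1, -2], [0, 0, 1]]):
x' = -8 + 7 = -1
y' = 9 + -2 = 7
Result: (-1, 7)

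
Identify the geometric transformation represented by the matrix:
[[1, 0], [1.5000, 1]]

This matrix represents: vertical shear with factor 1.5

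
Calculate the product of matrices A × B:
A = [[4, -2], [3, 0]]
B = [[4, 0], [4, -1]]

Matrix multiplication:
C[0][0] = 4×4 + -2×4 = 8
C[0][1] = 4×0 + -2×-1 = 2
C[1][0] = 3×4 + 0×4 = 12
C[1][1] = 3×0 + 0×-1 = 0
Result: [[8, 2], [12, 0]]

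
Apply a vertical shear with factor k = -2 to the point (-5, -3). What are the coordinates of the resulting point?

Shear matrix for vertical shear with factor k = -2:
[[1, 0], [-2, 1]]
Result: (-5, -3) → (-5, 7)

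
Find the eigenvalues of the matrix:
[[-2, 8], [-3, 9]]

Characteristic equation: det(A - λI) = 0
λ² - (trace)λ + (det) = 0
trace = -2 + 9 = 7, det = (-2)(9) - (8)(-3) = 6
λ² - (7)λ + (6) = 0
λ = (7 ± √((7)² - 4·(6))) / 2 = (7 ± √25) / 2
Solving: λ = 1, 6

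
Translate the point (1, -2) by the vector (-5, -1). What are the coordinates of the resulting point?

Translation by (-5, -1) (homogeneous matrix [[1, 0, -5], [0, 1, -1], [0, 0, 1]]):
x' = 1 + -5 = -4
y' = -2 + -1 = -3
Result: (-4, -3)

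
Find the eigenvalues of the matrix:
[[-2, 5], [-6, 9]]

Characteristic equation: det(A - λI) = 0
λ² - (trace)λ + (det) = 0
trace = -2 + 9 = 7, det = (-2)(9) - (5)(-6) = 12
λ² - (7)λ + (12) = 0
λ = (7 ± √((7)² - 4·(12))) / 2 = (7 ± √1) / 2
Solving: λ = 3, 4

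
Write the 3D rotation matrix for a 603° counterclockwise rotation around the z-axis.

Rotation matrix for counterclockwise 603° around z-axis:
cos(603°) = -0.4540, sin(603°) = -0.8910
Result: [[-0.4540, 0.8910, 0], [-0.8910, -0.4540, 0], [0, 0, 1]]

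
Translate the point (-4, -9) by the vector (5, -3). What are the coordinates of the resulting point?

Translation by (5, -3) (homogeneous matrix [[1, 0, 5], [0, 1, -3], [0, 0, 1]]):
x' = -4 + 5 = 1
y' = -9 + -3 = -12
Result: (1, -12)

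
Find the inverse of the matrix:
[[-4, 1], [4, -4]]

For [[a,b],[c,d]], inverse = (1/det)·[[d,-b],[-c,a]]
det = (-4)(-4) - (1)(4) = 16 - 4 = 12
Inverse = (1/12)·[[-4, -1], [-4, -4]]
= [[-1/3, -1/12], [-1/3, -1/3]]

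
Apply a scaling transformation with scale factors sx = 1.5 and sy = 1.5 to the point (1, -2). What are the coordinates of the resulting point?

Scaling matrix:
[[1.50, 0], [0, 1.50]]
Result: (1 × 1.5, -2 × 1.5) = (1.5, -3)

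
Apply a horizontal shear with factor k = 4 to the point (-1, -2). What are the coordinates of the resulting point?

Shear matrix for horizontal shear with factor k = 4:
[[1, 4], [0, 1]]
Result: (-1, -2) → (-9, -2)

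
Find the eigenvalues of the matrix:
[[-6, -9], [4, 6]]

Characteristic equation: det(A - λI) = 0
λ² - (trace)λ + (det) = 0
trace = -6 + 6 = 0, det = (-6)(6) - (-9)(4) = 0
λ² - (0)λ + (0) = 0
λ = (0 ± √((0)² - 4·(0))) / 2 = (0 ± √0) / 2
Solving: λ = 0, 0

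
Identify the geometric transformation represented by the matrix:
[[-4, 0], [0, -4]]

This matrix represents: uniform scaling by factor -4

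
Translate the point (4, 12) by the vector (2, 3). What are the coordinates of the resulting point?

Translation by (2, 3) (homogeneous matrix [[1, 0, 2], [0, 1, 3], [0, 0, 1]]):
x' = 4 + 2 = 6
y' = 12 + 3 = 15
Result: (6, 15)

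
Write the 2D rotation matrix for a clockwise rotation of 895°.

Rotation matrix formula: [[cos θ, -sin θ], [sin θ, cos θ]]
A clockwise rotation by 895° is equivalent to a counterclockwise rotation by -895°.
For θ = -895°:
cos(-895°) = -0.9962
sin(-895°) = -0.0872
Result: [[-0.9962, 0.0872], [-0.0872, -0.9962]]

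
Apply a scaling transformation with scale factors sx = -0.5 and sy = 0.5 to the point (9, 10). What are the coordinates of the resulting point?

Scaling matrix:
[[-0.50, 0], [0, 0.50]]
Result: (9 × -0.5, 10 × 0.5) = (-4.5, 5)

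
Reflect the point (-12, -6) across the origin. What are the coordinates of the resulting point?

Reflection across origin: (-12, -6) → (12, 6)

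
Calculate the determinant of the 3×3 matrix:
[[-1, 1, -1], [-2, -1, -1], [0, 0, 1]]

Expansion along first row:
det = -1·det([[-1,-1],[0,1]]) - 1·det([[-2,-1],[0,1]]) + -1·det([[-2,-1],[0,0]])
    = -1·(-1·1 - -1·0) - 1·(-2·1 - -1·0) + -1·(-2·0 - -1·0)
    = -1·-1 - 1·-2 + -1·0
    = 1 + 2 + 0 = 3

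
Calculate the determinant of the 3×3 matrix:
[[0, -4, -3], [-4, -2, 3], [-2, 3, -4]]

Expansion along first row:
det = 0·det([[-2,3],[3,-4]]) - -4·det([[-4,3],[-2,-4]]) + -3·det([[-4,-2],[-2,3]])
    = 0·(-2·-4 - 3·3) - -4·(-4·-4 - 3·-2) + -3·(-4·3 - -2·-2)
    = 0·-1 - -4·22 + -3·-16
    = 0 + 88 + 48 = 136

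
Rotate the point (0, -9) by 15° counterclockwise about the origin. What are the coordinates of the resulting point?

Rotation matrix for 15°: [[cos 15°, -sin 15°], [sin 15°, cos 15°]] ≈ [[0.965926, -0.258819], [0.258819, 0.965926]]
[[0.965926, -0.258819], [0.258819, 0.965926]] × [0, -9]ᵀ ≈ [2.3294, -8.6933]ᵀ
Result: (2.3294, -8.6933)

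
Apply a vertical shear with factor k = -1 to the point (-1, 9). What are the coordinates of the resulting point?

Shear matrix for vertical shear with factor k = -1:
[[1, 0], [-1, 1]]
Result: (-1, 9) → (-1, 10)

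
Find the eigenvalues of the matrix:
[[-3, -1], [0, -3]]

Characteristic equation: det(A - λI) = 0
λ² - (trace)λ + (det) = 0
trace = -3 + -3 = -6, det = (-3)(-3) - (-1)(0) = 9
λ² - (-6)λ + (9) = 0
λ = (-6 ± √((-6)² - 4·(9))) / 2 = (-6 ± √0) / 2
Solving: λ = -3, -3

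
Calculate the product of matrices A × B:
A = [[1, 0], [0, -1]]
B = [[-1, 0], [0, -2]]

Matrix multiplication:
C[0][0] = 1×-1 + 0×0 = -1
C[0][1] = 1×0 + 0×-2 = 0
C[1][0] = 0×-1 + -1×0 = 0
C[1][1] = 0×0 + -1×-2 = 2
Result: [[-1, 0], [0, 2]]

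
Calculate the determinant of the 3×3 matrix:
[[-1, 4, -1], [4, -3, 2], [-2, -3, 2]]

Expansion along first row:
det = -1·det([[-3,2],[-3,2]]) - 4·det([[4,2],[-2,2]]) + -1·det([[4,-3],[-2,-3]])
    = -1·(-3·2 - 2·-3) - 4·(4·2 - 2·-2) + -1·(4·-3 - -3·-2)
    = -1·0 - 4·12 + -1·-18
    = 0 + -48 + 18 = -30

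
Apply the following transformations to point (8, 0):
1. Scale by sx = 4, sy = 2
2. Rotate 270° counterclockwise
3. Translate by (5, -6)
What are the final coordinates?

Step 1: Scale → (32, 0)
Step 2: Rotate 270° → (0, -32)
Step 3: Translate → (5, -38)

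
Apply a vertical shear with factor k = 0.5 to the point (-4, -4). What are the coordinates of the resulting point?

Shear matrix for vertical shear with factor k = 0.5:
[[1, 0], [0.50, 1]]
Result: (-4, -4) → (-4, -6)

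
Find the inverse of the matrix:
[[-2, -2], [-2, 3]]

For [[a,b],[c,d]], inverse = (1/det)·[[d,-b],[-c,a]]
det = (-2)(3) - (-2)(-2) = -6 - 4 = -10
Inverse = (1/-10)·[[3, 2], [2, -2]]
= [[-3/10, -1/5], [-1/5, 1/5]]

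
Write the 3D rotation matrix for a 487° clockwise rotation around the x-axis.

Rotation matrix for clockwise 487° around x-axis:
A clockwise rotation by 487° is a counterclockwise rotation by -487°.
cos(-487°) = -0.6018, sin(-487°) = -0.7986
Result: [[1, 0, 0], [0, -0.6018, 0.7986], [0, -0.7986, -0.6018]]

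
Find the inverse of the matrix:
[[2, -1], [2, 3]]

For [[a,b],[c,d]], inverse = (1/det)·[[d,-b],[-c,a]]
det = (2)(3) - (-1)(2) = 6 - -2 = 8
Inverse = (1/8)·[[3, 1], [-2, 2]]
= [[3/8, 1/8], [-1/4, 1/4]]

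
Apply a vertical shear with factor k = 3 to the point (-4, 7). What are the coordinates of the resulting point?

Shear matrix for vertical shear with factor k = 3:
[[1, 0], [3, 1]]
Result: (-4, 7) → (-4, -5)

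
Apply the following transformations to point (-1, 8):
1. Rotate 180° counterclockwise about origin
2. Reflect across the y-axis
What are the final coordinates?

Step 1: Rotate 180° → (1, -8)
Step 2: Reflect across y-axis → (-1, -8)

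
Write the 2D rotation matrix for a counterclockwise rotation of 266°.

Rotation matrix formula: [[cos θ, -sin θ], [sin θ, cos θ]]
For θ = 266°:
cos(266°) = -0.0698
sin(266°) = -0.9976
Result: [[-0.0698, 0.9976], [-0.9976, -0.0698]]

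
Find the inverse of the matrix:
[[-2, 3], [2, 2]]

For [[a,b],[c,d]], inverse = (1/det)·[[d,-b],[-c,a]]
det = (-2)(2) - (3)(2) = -4 - 6 = -10
Inverse = (1/-10)·[[2, -3], [-2, -2]]
= [[-1/5, 3/10], [1/5, 1/5]]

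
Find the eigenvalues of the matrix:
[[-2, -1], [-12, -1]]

Characteristic equation: det(A - λI) = 0
λ² - (trace)λ + (det) = 0
trace = -2 + -1 = -3, det = (-2)(-1) - (-1)(-12) = -10
λ² - (-3)λ + (-10) = 0
λ = (-3 ± √((-3)² - 4·(-10))) / 2 = (-3 ± √49) / 2
Solving: λ = -5, 2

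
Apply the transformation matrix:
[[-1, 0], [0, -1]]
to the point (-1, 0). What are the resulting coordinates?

Matrix multiplication:
[[-1, 0], [0, -1]] × [-1, 0]ᵀ
= [(-1)(-1) + (0)(0), (0)(-1) + (-1)(0)]ᵀ
= [1, 0]ᵀ
Result: (1, 0)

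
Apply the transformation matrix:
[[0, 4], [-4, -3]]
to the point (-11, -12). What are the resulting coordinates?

Matrix multiplication:
[[0, 4], [-4, -3]] × [-11, -12]ᵀ
= [(0)(-11) + (4)(-12), (-4)(-11) + (-3)(-12)]ᵀ
= [-48, 80]ᵀ
Result: (-48, 80)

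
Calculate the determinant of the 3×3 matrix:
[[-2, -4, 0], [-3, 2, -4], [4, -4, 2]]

Expansion along first row:
det = -2·det([[2,-4],[-4,2]]) - -4·det([[-3,-4],[4,2]]) + 0·det([[-3,2],[4,-4]])
    = -2·(2·2 - -4·-4) - -4·(-3·2 - -4·4) + 0·(-3·-4 - 2·4)
    = -2·-12 - -4·10 + 0·4
    = 24 + 40 + 0 = 64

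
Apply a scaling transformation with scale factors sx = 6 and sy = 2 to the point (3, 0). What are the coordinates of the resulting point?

Scaling matrix:
[[6, 0], [0, 2]]
Result: (3 × 6, 0 × 2) = (18, 0)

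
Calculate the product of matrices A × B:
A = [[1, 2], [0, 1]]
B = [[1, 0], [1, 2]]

Matrix multiplication:
C[0][0] = 1×1 + 2×1 = 3
C[0][1] = 1×0 + 2×2 = 4
C[1][0] = 0×1 + 1×1 = 1
C[1][1] = 0×0 + 1×2 = 2
Result: [[3, 4], [1, 2]]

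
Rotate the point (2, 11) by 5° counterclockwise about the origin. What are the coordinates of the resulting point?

Rotation matrix for 5°: [[cos 5°, -sin 5°], [sin 5°, cos 5°]] ≈ [[0.996195, -0.087156], [0.087156, 0.996195]]
[[0.996195, -0.087156], [0.087156, 0.996195]] × [2, 11]ᵀ ≈ [1.0337, 11.1325]ᵀ
Result: (1.0337, 11.1325)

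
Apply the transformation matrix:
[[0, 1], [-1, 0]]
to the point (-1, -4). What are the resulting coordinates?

Matrix multiplication:
[[0, 1], [-1, 0]] × [-1, -4]ᵀ
= [(0)(-1) + (1)(-4), (-1)(-1) + (0)(-4)]ᵀ
= [-4, 1]ᵀ
Result: (-4, 1)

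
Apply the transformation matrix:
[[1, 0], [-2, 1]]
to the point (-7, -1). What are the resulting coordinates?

Matrix multiplication:
[[1, 0], [-2, 1]] × [-7, -1]ᵀ
= [(1)(-7) + (0)(-1), (-2)(-7) + (1)(-1)]ᵀ
= [-7, 13]ᵀ
Result: (-7, 13)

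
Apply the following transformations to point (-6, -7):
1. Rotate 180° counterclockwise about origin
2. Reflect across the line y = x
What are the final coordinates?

Step 1: Rotate 180° → (6, 7)
Step 2: Reflect across line y = x → (7, 6)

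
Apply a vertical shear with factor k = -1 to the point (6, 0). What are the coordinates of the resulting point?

Shear matrix for vertical shear with factor k = -1:
[[1, 0], [-1, 1]]
Result: (6, 0) → (6, -6)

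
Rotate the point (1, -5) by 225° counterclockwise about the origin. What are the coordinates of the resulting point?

Rotation matrix for 225°: [[cos 225°, -sin 225°], [sin 225°, cos 225°]] ≈ [[-0.707107, 0.707107], [-0.707107, -0.707107]]
[[-0.707107, 0.707107], [-0.707107, -0.707107]] × [1, -5]ᵀ ≈ [-4.2426, 2.8284]ᵀ
Result: (-4.2426, 2.8284)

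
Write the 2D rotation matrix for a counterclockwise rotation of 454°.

Rotation matrix formula: [[cos θ, -sin θ], [sin θ, cos θ]]
For θ = 454°:
cos(454°) = -0.0698
sin(454°) = 0.9976
Result: [[-0.0698, -0.9976], [0.9976, -0.0698]]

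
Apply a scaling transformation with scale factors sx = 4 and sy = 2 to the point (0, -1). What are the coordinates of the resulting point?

Scaling matrix:
[[4, 0], [0, 2]]
Result: (0 × 4, -1 × 2) = (0, -2)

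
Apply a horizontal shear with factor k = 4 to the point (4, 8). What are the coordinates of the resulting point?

Shear matrix for horizontal shear with factor k = 4:
[[1, 4], [0, 1]]
Result: (4, 8) → (36, 8)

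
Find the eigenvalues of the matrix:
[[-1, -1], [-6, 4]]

Characteristic equation: det(A - λI) = 0
λ² - (trace)λ + (det) = 0
trace = -1 + 4 = 3, det = (-1)(4) - (-1)(-6) = -10
λ² - (3)λ + (-10) = 0
λ = (3 ± √((3)² - 4·(-10))) / 2 = (3 ± √49) / 2
Solving: λ = -2, 5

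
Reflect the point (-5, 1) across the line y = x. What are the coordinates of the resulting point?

Reflection across line y = x: (-5, 1) → (1, -5)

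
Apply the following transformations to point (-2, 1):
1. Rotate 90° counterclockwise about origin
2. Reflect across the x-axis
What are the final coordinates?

Step 1: Rotate 90° → (-1, -2)
Step 2: Reflect across x-axis → (-1, 2)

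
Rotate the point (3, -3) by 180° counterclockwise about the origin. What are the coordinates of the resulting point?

Rotation matrix for 180°: [[cos 180°, -sin 180°], [sin 180°, cos 180°]] = [[-1, 0], [0, -1]]
[[-1, 0], [0, -1]] × [3, -3]ᵀ = [-3, 3]ᵀ
Result: (-3, 3)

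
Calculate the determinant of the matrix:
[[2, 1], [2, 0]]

For a 2×2 matrix [[a, b], [c, d]], det = ad - bc
det = (2)(0) - (1)(2) = 0 - 2 = -2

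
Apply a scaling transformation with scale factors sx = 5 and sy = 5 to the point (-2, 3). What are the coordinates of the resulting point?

Scaling matrix:
[[5, 0], [0, 5]]
Result: (-2 × 5, 3 × 5) = (-10, 15)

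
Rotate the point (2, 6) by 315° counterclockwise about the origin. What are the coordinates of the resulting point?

Rotation matrix for 315°: [[cos 315°, -sin 315°], [sin 315°, cos 315°]] ≈ [[0.707107, 0.707107], [-0.707107, 0.707107]]
[[0.707107, 0.707107], [-0.707107, 0.707107]] × [2, 6]ᵀ ≈ [5.6569, 2.8284]ᵀ
Result: (5.6569, 2.8284)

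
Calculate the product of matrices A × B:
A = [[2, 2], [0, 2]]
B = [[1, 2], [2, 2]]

Matrix multiplication:
C[0][0] = 2×1 + 2×2 = 6
C[0][1] = 2×2 + 2×2 = 8
C[1][0] = 0×1 + 2×2 = 4
C[1][1] = 0×2 + 2×2 = 4
Result: [[6, 8], [4, 4]]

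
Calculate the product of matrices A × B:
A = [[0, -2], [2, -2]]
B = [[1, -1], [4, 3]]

Matrix multiplication:
C[0][0] = 0×1 + -2×4 = -8
C[0][1] = 0×-1 + -2×3 = -6
C[1][0] = 2×1 + -2×4 = -6
C[1][1] = 2×-1 + -2×3 = -8
Result: [[-8, -6], [-6, -8]]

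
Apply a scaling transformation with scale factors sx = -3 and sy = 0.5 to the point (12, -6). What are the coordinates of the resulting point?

Scaling matrix:
[[-3, 0], [0, 0.50]]
Result: (12 × -3, -6 × 0.5) = (-36, -3)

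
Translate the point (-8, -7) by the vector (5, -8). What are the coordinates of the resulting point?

Translation by (5, -8) (homogeneous matrix [[1, 0, 5], [0, 1, -8], [0, 0, 1]]):
x' = -8 + 5 = -3
y' = -7 + -8 = -15
Result: (-3, -15)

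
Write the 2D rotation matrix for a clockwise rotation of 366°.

Rotation matrix formula: [[cos θ, -sin θ], [sin θ, cos θ]]
A clockwise rotation by 366° is equivalent to a counterclockwise rotation by -366°.
For θ = -366°:
cos(-366°) = 0.9945
sin(-366°) = -0.1045
Result: [[0.9945, 0.1045], [-0.1045, 0.9945]]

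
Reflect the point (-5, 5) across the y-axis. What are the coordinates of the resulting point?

Reflection across y-axis: (-5, 5) → (5, 5)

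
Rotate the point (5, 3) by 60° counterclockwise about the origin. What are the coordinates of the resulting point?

Rotation matrix for 60°: [[cos 60°, -sin 60°], [sin 60°, cos 60°]] ≈ [[0.500000, -0.866025], [0.866025, 0.500000]]
[[0.500000, -0.866025], [0.866025, 0.500000]] × [5, 3]ᵀ ≈ [-0.0981, 5.8301]ᵀ
Result: (-0.0981, 5.8301)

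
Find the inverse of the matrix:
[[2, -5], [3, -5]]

For [[a,b],[c,d]], inverse = (1/det)·[[d,-b],[-c,a]]
det = (2)(-5) - (-5)(3) = -10 - -15 = 5
Inverse = (1/5)·[[-5, 5], [-3, 2]]
= [[-1, 1], [-3/5, 2/5]]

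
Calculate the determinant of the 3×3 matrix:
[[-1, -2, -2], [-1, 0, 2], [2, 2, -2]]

Expansion along first row:
det = -1·det([[0,2],[2,-2]]) - -2·det([[-1,2],[2,-2]]) + -2·det([[-1,0],[2,2]])
    = -1·(0·-2 - 2·2) - -2·(-1·-2 - 2·2) + -2·(-1·2 - 0·2)
    = -1·-4 - -2·-2 + -2·-2
    = 4 + -4 + 4 = 4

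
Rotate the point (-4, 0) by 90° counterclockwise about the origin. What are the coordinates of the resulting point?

Rotation matrix for 90°: [[cos 90°, -sin 90°], [sin 90°, cos 90°]] = [[0, -1], [1, 0]]
[[0, -1], [1, 0]] × [-4, 0]ᵀ = [0, -4]ᵀ
Result: (0, -4)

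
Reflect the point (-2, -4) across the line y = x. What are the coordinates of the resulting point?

Reflection across line y = x: (-2, -4) → (-4, -2)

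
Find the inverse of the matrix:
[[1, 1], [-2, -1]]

For [[a,b],[c,d]], inverse = (1/det)·[[d,-b],[-c,a]]
det = (1)(-1) - (1)(-2) = -1 - -2 = 1
Inverse = [[-1, -1], [2, 1]]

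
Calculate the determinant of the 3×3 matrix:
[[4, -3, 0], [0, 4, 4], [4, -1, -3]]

Expansion along first row:
det = 4·det([[4,4],[-1,-3]]) - -3·det([[0,4],[4,-3]]) + 0·det([[0,4],[4,-1]])
    = 4·(4·-3 - 4·-1) - -3·(0·-3 - 4·4) + 0·(0·-1 - 4·4)
    = 4·-8 - -3·-16 + 0·-16
    = -32 + -48 + 0 = -80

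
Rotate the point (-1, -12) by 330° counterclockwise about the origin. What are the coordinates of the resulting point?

Rotation matrix for 330°: [[cos 330°, -sin 330°], [sin 330°, cos 330°]] ≈ [[0.866025, 0.500000], [-0.500000, 0.866025]]
[[0.866025, 0.500000], [-0.500000, 0.866025]] × [-1, -12]ᵀ ≈ [-6.8660, -9.8923]ᵀ
Result: (-6.8660, -9.8923)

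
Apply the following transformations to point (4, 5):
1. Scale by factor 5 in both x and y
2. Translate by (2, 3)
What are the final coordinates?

Step 1: Scale (4, 5) by 5 → (20, 25)
Step 2: Translate by (2, 3) → (22, 28)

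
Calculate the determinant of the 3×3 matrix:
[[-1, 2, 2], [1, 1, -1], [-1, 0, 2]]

Expansion along first row:
det = -1·det([[1,-1],[0,2]]) - 2·det([[1,-1],[-1,2]]) + 2·det([[1,1],[-1,0]])
    = -1·(1·2 - -1·0) - 2·(1·2 - -1·-1) + 2·(1·0 - 1·-1)
    = -1·2 - 2·1 + 2·1
    = -2 + -2 + 2 = -2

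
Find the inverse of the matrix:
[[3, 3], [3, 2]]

For [[a,b],[c,d]], inverse = (1/det)·[[d,-b],[-c,a]]
det = (3)(2) - (3)(3) = 6 - 9 = -3
Inverse = (1/-3)·[[2, -3], [-3, 3]]
= [[-2/3, 1], [1, -1]]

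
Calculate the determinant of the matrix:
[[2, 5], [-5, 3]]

For a 2×2 matrix [[a, b], [c, d]], det = ad - bc
det = (2)(3) - (5)(-5) = 6 - -25 = 31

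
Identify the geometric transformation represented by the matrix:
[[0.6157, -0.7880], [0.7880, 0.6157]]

This matrix represents: rotation by 52° counterclockwise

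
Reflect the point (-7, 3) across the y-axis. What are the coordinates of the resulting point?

Reflection across y-axis: (-7, 3) → (7, 3)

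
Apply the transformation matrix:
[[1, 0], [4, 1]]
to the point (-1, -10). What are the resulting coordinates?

Matrix multiplication:
[[1, 0], [4, 1]] × [-1, -10]ᵀ
= [(1)(-1) + (0)(-10), (4)(-1) + (1)(-10)]ᵀ
= [-1, -14]ᵀ
Result: (-1, -14)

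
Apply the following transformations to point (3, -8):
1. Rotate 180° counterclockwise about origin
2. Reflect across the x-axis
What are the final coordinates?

Step 1: Rotate 180° → (-3, 8)
Step 2: Reflect across x-axis → (-3, -8)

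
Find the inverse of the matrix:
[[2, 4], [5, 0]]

For [[a,b],[c,d]], inverse = (1/det)·[[d,-b],[-c,a]]
det = (2)(0) - (4)(5) = 0 - 20 = -20
Inverse = (1/-20)·[[0, -4], [-5, 2]]
= [[0, 1/5], [1/4, -1/10]]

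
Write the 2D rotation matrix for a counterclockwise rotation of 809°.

Rotation matrix formula: [[cos θ, -sin θ], [sin θ, cos θ]]
For θ = 809°:
cos(809°) = 0.0175
sin(809°) = 0.9998
Result: [[0.0175, -0.9998], [0.9998, 0.0175]]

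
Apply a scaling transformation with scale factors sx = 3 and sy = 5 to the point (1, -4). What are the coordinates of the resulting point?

Scaling matrix:
[[3, 0], [0, 5]]
Result: (1 × 3, -4 × 5) = (3, -20)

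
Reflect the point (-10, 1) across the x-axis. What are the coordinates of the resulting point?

Reflection across x-axis: (-10, 1) → (-10, -1)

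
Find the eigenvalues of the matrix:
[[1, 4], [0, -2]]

Characteristic equation: det(A - λI) = 0
λ² - (trace)λ + (det) = 0
trace = 1 + -2 = -1, det = (1)(-2) - (4)(0) = -2
λ² - (-1)λ + (-2) = 0
λ = (-1 ± √((-1)² - 4·(-2))) / 2 = (-1 ± √9) / 2
Solving: λ = -2, 1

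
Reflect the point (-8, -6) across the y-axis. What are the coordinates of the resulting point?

Reflection across y-axis: (-8, -6) → (8, -6)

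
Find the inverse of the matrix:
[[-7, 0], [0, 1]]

For [[a,b],[c,d]], inverse = (1/det)·[[d,-b],[-c,a]]
det = (-7)(1) - (0)(0) = -7 - 0 = -7
Inverse = (1/-7)·[[1, 0], [0, -7]]
= [[-1/7, 0], [0, 1]]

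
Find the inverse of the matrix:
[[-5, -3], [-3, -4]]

For [[a,b],[c,d]], inverse = (1/det)·[[d,-b],[-c,a]]
det = (-5)(-4) - (-3)(-3) = 20 - 9 = 11
Inverse = (1/11)·[[-4, 3], [3, -5]]
= [[-4/11, 3/11], [3/11, -5/11]]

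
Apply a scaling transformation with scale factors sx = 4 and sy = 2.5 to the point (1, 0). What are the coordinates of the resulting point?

Scaling matrix:
[[4, 0], [0, 2.50]]
Result: (1 × 4, 0 × 2.5) = (4, 0)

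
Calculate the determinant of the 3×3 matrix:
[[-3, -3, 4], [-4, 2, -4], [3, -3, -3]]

Expansion along first row:
det = -3·det([[2,-4],[-3,-3]]) - -3·det([[-4,-4],[3,-3]]) + 4·det([[-4,2],[3,-3]])
    = -3·(2·-3 - -4·-3) - -3·(-4·-3 - -4·3) + 4·(-4·-3 - 2·3)
    = -3·-18 - -3·24 + 4·6
    = 54 + 72 + 24 = 150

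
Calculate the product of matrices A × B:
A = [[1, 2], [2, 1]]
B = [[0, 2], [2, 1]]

Matrix multiplication:
C[0][0] = 1×0 + 2×2 = 4
C[0][1] = 1×2 + 2×1 = 4
C[1][0] = 2×0 + 1×2 = 2
C[1][1] = 2×2 + 1×1 = 5
Result: [[4, 4], [2, 5]]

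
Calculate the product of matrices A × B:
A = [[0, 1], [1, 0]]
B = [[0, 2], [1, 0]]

Matrix multiplication:
C[0][0] = 0×0 + 1×1 = 1
C[0][1] = 0×2 + 1×0 = 0
C[1][0] = 1×0 + 0×1 = 0
C[1][1] = 1×2 + 0×0 = 2
Result: [[1, 0], [0, 2]]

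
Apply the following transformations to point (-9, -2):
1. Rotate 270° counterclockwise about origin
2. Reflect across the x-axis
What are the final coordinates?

Step 1: Rotate 270° → (-2, 9)
Step 2: Reflect across x-axis → (-2, -9)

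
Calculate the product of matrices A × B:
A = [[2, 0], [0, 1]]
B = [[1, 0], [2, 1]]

Matrix multiplication:
C[0][0] = 2×1 + 0×2 = 2
C[0][1] = 2×0 + 0×1 = 0
C[1][0] = 0×1 + 1×2 = 2
C[1][1] = 0×0 + 1×1 = 1
Result: [[2, 0], [2, 1]]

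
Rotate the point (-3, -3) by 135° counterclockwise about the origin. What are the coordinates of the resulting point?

Rotation matrix for 135°: [[cos 135°, -sin 135°], [sin 135°, cos 135°]] ≈ [[-0.707107, -0.707107], [0.707107, -0.707107]]
[[-0.707107, -0.707107], [0.707107, -0.707107]] × [-3, -3]ᵀ ≈ [4.2426, 0]ᵀ
Result: (4.2426, 0)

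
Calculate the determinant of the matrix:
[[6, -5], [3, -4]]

For a 2×2 matrix [[a, b], [c, d]], det = ad - bc
det = (6)(-4) - (-5)(3) = -24 - -15 = -9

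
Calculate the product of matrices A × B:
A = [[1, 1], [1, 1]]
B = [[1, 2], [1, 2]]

Matrix multiplication:
C[0][0] = 1×1 + 1×1 = 2
C[0][1] = 1×2 + 1×2 = 4
C[1][0] = 1×1 + 1×1 = 2
C[1][1] = 1×2 + 1×2 = 4
Result: [[2, 4], [2, 4]]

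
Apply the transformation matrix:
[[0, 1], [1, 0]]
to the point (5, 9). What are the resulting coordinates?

Matrix multiplication:
[[0, 1], [1, 0]] × [5, 9]ᵀ
= [(0)(5) + (1)(9), (1)(5) + (0)(9)]ᵀ
= [9, 5]ᵀ
Result: (9, 5)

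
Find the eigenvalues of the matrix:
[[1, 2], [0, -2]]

Characteristic equation: det(A - λI) = 0
λ² - (trace)λ + (det) = 0
trace = 1 + -2 = -1, det = (1)(-2) - (2)(0) = -2
λ² - (-1)λ + (-2) = 0
λ = (-1 ± √((-1)² - 4·(-2))) / 2 = (-1 ± √9) / 2
Solving: λ = -2, 1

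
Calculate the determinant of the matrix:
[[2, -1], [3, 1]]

For a 2×2 matrix [[a, b], [c, d]], det = ad - bc
det = (2)(1) - (-1)(3) = 2 - -3 = 5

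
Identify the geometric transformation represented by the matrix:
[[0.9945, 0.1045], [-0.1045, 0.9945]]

This matrix represents: rotation by 354° counterclockwise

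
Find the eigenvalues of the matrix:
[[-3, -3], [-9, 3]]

Characteristic equation: det(A - λI) = 0
λ² - (trace)λ + (det) = 0
trace = -3 + 3 = 0, det = (-3)(3) - (-3)(-9) = -36
λ² - (0)λ + (-36) = 0
λ = (0 ± √((0)² - 4·(-36))) / 2 = (0 ± √144) / 2
Solving: λ = -6, 6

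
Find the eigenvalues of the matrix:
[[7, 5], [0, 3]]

Characteristic equation: det(A - λI) = 0
λ² - (trace)λ + (det) = 0
trace = 7 + 3 = 10, det = (7)(3) - (5)(0) = 21
λ² - (10)λ + (21) = 0
λ = (10 ± √((10)² - 4·(21))) / 2 = (10 ± √16) / 2
Solving: λ = 3, 7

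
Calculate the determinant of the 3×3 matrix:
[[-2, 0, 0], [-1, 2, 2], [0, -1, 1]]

Expansion along first row:
det = -2·det([[2,2],[-1,1]]) - 0·det([[-1,2],[0,1]]) + 0·det([[-1,2],[0,-1]])
    = -2·(2·1 - 2·-1) - 0·(-1·1 - 2·0) + 0·(-1·-1 - 2·0)
    = -2·4 - 0·-1 + 0·1
    = -8 + 0 + 0 = -8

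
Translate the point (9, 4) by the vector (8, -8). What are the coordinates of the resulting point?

Translation by (8, -8) (homogeneous matrix [[1, 0, 8], [0, 1, -8], [0, 0, 1]]):
x' = 9 + 8 = 17
y' = 4 + -8 = -4
Result: (17, -4)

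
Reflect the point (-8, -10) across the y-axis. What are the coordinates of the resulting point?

Reflection across y-axis: (-8, -10) → (8, -10)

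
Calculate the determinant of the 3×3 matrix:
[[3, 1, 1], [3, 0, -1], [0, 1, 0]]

Expansion along first row:
det = 3·det([[0,-1],[1,0]]) - 1·det([[3,-1],[0,0]]) + 1·det([[3,0],[0,1]])
    = 3·(0·0 - -1·1) - 1·(3·0 - -1·0) + 1·(3·1 - 0·0)
    = 3·1 - 1·0 + 1·3
    = 3 + 0 + 3 = 6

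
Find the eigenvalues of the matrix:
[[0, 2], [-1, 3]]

Characteristic equation: det(A - λI) = 0
λ² - (trace)λ + (det) = 0
trace = 0 + 3 = 3, det = (0)(3) - (2)(-1) = 2
λ² - (3)λ + (2) = 0
λ = (3 ± √((3)² - 4·(2))) / 2 = (3 ± √1) / 2
Solving: λ = 1, 2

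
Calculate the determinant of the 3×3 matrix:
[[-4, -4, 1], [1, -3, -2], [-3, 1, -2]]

Expansion along first row:
det = -4·det([[-3,-2],[1,-2]]) - -4·det([[1,-2],[-3,-2]]) + 1·det([[1,-3],[-3,1]])
    = -4·(-3·-2 - -2·1) - -4·(1·-2 - -2·-3) + 1·(1·1 - -3·-3)
    = -4·8 - -4·-8 + 1·-8
    = -32 + -32 + -8 = -72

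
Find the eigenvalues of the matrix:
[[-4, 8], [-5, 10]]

Characteristic equation: det(A - λI) = 0
λ² - (trace)λ + (det) = 0
trace = -4 + 10 = 6, det = (-4)(10) - (8)(-5) = 0
λ² - (6)λ + (0) = 0
λ = (6 ± √((6)² - 4·(0))) / 2 = (6 ± √36) / 2
Solving: λ = 0, 6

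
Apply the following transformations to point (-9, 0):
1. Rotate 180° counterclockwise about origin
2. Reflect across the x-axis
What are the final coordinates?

Step 1: Rotate 180° → (9, 0)
Step 2: Reflect across x-axis → (9, 0)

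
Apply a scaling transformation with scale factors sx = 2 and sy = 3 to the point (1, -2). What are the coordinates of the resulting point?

Scaling matrix:
[[2, 0], [0, 3]]
Result: (1 × 2, -2 × 3) = (2, -6)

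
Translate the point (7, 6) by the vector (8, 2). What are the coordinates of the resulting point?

Translation by (8, 2) (homogeneous matrix [[1, 0, 8], [0, 1, 2], [0, 0, 1]]):
x' = 7 + 8 = 15
y' = 6 + 2 = 8
Result: (15, 8)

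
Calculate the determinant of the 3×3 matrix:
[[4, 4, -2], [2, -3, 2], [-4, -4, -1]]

Expansion along first row:
det = 4·det([[-3,2],[-4,-1]]) - 4·det([[2,2],[-4,-1]]) + -2·det([[2,-3],[-4,-4]])
    = 4·(-3·-1 - 2·-4) - 4·(2·-1 - 2·-4) + -2·(2·-4 - -3·-4)
    = 4·11 - 4·6 + -2·-20
    = 44 + -24 + 40 = 60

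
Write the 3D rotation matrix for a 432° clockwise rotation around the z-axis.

Rotation matrix for clockwise 432° around z-axis:
A clockwise rotation by 432° is a counterclockwise rotation by -432°.
cos(-432°) = 0.3090, sin(-432°) = -0.9511
Result: [[0.3090, 0.9511, 0], [-0.9511, 0.3090, 0], [0, 0, 1]]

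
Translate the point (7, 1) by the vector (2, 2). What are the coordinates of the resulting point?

Translation by (2, 2) (homogeneous matrix [[1, 0, 2], [0, 1, 2], [0, 0, 1]]):
x' = 7 + 2 = 9
y' = 1 + 2 = 3
Result: (9, 3)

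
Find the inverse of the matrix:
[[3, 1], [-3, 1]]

For [[a,b],[c,d]], inverse = (1/det)·[[d,-b],[-c,a]]
det = (3)(1) - (1)(-3) = 3 - -3 = 6
Inverse = (1/6)·[[1, -1], [3, 3]]
= [[1/6, -1/6], [1/2, 1/2]]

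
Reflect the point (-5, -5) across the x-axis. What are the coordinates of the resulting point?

Reflection across x-axis: (-5, -5) → (-5, 5)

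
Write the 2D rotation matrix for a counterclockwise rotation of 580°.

Rotation matrix formula: [[cos θ, -sin θ], [sin θ, cos θ]]
For θ = 580°:
cos(580°) = -0.7660
sin(580°) = -0.6428
Result: [[-0.7660, 0.6428], [-0.6428, -0.7660]]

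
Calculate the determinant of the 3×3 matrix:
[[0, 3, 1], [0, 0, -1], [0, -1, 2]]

Expansion along first row:
det = 0·det([[0,-1],[-1,2]]) - 3·det([[0,-1],[0,2]]) + 1·det([[0,0],[0,-1]])
    = 0·(0·2 - -1·-1) - 3·(0·2 - -1·0) + 1·(0·-1 - 0·0)
    = 0·-1 - 3·0 + 1·0
    = 0 + 0 + 0 = 0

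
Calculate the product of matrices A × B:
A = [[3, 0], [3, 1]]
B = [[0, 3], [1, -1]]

Matrix multiplication:
C[0][0] = 3×0 + 0×1 = 0
C[0][1] = 3×3 + 0×-1 = 9
C[1][0] = 3×0 + 1×1 = 1
C[1][1] = 3×3 + 1×-1 = 8
Result: [[0, 9], [1, 8]]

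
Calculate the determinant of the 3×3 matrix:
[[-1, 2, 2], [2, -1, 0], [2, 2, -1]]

Expansion along first row:
det = -1·det([[-1,0],[2,-1]]) - 2·det([[2,0],[2,-1]]) + 2·det([[2,-1],[2,2]])
    = -1·(-1·-1 - 0·2) - 2·(2·-1 - 0·2) + 2·(2·2 - -1·2)
    = -1·1 - 2·-2 + 2·6
    = -1 + 4 + 12 = 15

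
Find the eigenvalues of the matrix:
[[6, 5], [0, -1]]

Characteristic equation: det(A - λI) = 0
λ² - (trace)λ + (det) = 0
trace = 6 + -1 = 5, det = (6)(-1) - (5)(0) = -6
λ² - (5)λ + (-6) = 0
λ = (5 ± √((5)² - 4·(-6))) / 2 = (5 ± √49) / 2
Solving: λ = -1, 6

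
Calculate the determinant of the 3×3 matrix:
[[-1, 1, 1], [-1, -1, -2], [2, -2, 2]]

Expansion along first row:
det = -1·det([[-1,-2],[-2,2]]) - 1·det([[-1,-2],[2,2]]) + 1·det([[-1,-1],[2,-2]])
    = -1·(-1·2 - -2·-2) - 1·(-1·2 - -2·2) + 1·(-1·-2 - -1·2)
    = -1·-6 - 1·2 + 1·4
    = 6 + -2 + 4 = 8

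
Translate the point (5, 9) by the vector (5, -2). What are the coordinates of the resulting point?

Translation by (5, -2) (homogeneous matrix [[1, 0, 5], [0, 1, -2], [0, 0, 1]]):
x' = 5 + 5 = 10
y' = 9 + -2 = 7
Result: (10, 7)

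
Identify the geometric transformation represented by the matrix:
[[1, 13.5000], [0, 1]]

This matrix represents: horizontal shear with factor 13.5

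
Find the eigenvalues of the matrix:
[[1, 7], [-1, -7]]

Characteristic equation: det(A - λI) = 0
λ² - (trace)λ + (det) = 0
trace = 1 + -7 = -6, det = (1)(-7) - (7)(-1) = 0
λ² - (-6)λ + (0) = 0
λ = (-6 ± √((-6)² - 4·(0))) / 2 = (-6 ± √36) / 2
Solving: λ = -6, 0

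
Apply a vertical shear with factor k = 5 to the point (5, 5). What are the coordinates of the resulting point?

Shear matrix for vertical shear with factor k = 5:
[[1, 0], [5, 1]]
Result: (5, 5) → (5, 30)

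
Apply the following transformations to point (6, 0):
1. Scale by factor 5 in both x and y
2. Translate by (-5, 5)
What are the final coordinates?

Step 1: Scale (6, 0) by 5 → (30, 0)
Step 2: Translate by (-5, 5) → (25, 5)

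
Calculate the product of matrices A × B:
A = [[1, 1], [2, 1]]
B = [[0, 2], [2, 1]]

Matrix multiplication:
C[0][0] = 1×0 + 1×2 = 2
C[0][1] = 1×2 + 1×1 = 3
C[1][0] = 2×0 + 1×2 = 2
C[1][1] = 2×2 + 1×1 = 5
Result: [[2, 3], [2, 5]]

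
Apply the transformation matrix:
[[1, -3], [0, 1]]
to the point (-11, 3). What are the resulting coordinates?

Matrix multiplication:
[[1, -3], [0, 1]] × [-11, 3]ᵀ
= [(1)(-11) + (-3)(3), (0)(-11) + (1)(3)]ᵀ
= [-20, 3]ᵀ
Result: (-20, 3)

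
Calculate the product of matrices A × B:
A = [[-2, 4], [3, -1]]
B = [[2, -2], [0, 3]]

Matrix multiplication:
C[0][0] = -2×2 + 4×0 = -4
C[0][1] = -2×-2 + 4×3 = 16
C[1][0] = 3×2 + -1×0 = 6
C[1][1] = 3×-2 + -1×3 = -9
Result: [[-4, 16], [6, -9]]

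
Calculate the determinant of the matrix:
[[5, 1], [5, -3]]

For a 2×2 matrix [[a, b], [c, d]], det = ad - bc
det = (5)(-3) - (1)(5) = -15 - 5 = -20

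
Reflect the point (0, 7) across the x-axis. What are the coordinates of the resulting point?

Reflection across x-axis: (0, 7) → (0, -7)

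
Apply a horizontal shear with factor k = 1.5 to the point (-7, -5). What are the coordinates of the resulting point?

Shear matrix for horizontal shear with factor k = 1.5:
[[1, 1.50], [0, 1]]
Result: (-7, -5) → (-14.5, -5)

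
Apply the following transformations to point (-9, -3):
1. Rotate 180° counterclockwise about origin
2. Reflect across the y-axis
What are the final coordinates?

Step 1: Rotate 180° → (9, 3)
Step 2: Reflect across y-axis → (-9, 3)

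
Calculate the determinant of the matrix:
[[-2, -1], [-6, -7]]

For a 2×2 matrix [[a, b], [c, d]], det = ad - bc
det = (-2)(-7) - (-1)(-6) = 14 - 6 = 8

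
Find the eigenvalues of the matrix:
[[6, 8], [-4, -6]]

Characteristic equation: det(A - λI) = 0
λ² - (trace)λ + (det) = 0
trace = 6 + -6 = 0, det = (6)(-6) - (8)(-4) = -4
λ² - (0)λ + (-4) = 0
λ = (0 ± √((0)² - 4·(-4))) / 2 = (0 ± √16) / 2
Solving: λ = -2, 2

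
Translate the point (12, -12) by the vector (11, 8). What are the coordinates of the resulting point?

Translation by (11, 8) (homogeneous matrix [[1, 0, 11], [0, 1, 8], [0, 0, 1]]):
x' = 12 + 11 = 23
y' = -12 + 8 = -4
Result: (23, -4)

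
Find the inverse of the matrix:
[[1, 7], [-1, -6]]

For [[a,b],[c,d]], inverse = (1/det)·[[d,-b],[-c,a]]
det = (1)(-6) - (7)(-1) = -6 - -7 = 1
Inverse = [[-6, -7], [1, 1]]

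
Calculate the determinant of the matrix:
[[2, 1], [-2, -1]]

For a 2×2 matrix [[a, b], [c, d]], det = ad - bc
det = (2)(-1) - (1)(-2) = -2 - -2 = 0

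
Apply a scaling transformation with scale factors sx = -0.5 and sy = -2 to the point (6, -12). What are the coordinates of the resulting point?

Scaling matrix:
[[-0.50, 0], [0, -2]]
Result: (6 × -0.5, -12 × -2) = (-3, 24)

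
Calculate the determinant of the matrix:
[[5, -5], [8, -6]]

For a 2×2 matrix [[a, b], [c, d]], det = ad - bc
det = (5)(-6) - (-5)(8) = -30 - -40 = 10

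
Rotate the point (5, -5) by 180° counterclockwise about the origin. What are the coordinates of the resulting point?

Rotation matrix for 180°: [[cos 180°, -sin 180°], [sin 180°, cos 180°]] = [[-1, 0], [0, -1]]
[[-1, 0], [0, -1]] × [5, -5]ᵀ = [-5, 5]ᵀ
Result: (-5, 5)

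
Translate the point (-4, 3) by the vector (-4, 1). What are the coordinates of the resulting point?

Translation by (-4, 1) (homogeneous matrix [[1, 0, -4], [0, 1, 1], [0, 0, 1]]):
x' = -4 + -4 = -8
y' = 3 + 1 = 4
Result: (-8, 4)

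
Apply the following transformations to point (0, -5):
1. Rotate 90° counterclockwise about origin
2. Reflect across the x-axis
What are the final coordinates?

Step 1: Rotate 90° → (5, 0)
Step 2: Reflect across x-axis → (5, 0)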